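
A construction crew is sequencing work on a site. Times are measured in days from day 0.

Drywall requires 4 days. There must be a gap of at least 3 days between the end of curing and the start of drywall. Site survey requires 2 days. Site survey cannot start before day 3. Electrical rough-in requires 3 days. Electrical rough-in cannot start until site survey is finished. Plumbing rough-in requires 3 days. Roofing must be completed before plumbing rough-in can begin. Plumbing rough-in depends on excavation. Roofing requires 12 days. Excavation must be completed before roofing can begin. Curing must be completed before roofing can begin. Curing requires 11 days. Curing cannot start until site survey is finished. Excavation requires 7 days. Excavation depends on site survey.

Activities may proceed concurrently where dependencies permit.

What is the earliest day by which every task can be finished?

31

Site survey waits on its own release at day 3, so it starts at day 3 and finishes at 3 + 2 = day 5.
After site survey (finishes day 5), electrical rough-in can start at day 5 and finishes at day 8.
After site survey (finishes day 5), curing can start at day 5 and finishes at day 16.
After curing (finishes day 16, plus 3-day gap → day 19), drywall can start at day 19 and finishes at day 23.
Excavation cannot begin until site survey (finishes day 5). It runs from day 5 to 5 + 7 = day 12.
Roofing has to wait for excavation (finishes day 12); curing (finishes day 16). The latest of these is day 16, so roofing runs day 16 to 16 + 12 = day 28.
Plumbing rough-in cannot start until roofing (finishes day 28); excavation (finishes day 12). The controlling bound is day 28, so plumbing rough-in finishes at 28 + 3 = day 31.
All tasks are finished once the last one completes. Finish times: Site survey at 5, Excavation at 12, Curing at 16, Roofing at 28, Plumbing rough-in at 31, Electrical rough-in at 8, Drywall at 23. The latest is day 31.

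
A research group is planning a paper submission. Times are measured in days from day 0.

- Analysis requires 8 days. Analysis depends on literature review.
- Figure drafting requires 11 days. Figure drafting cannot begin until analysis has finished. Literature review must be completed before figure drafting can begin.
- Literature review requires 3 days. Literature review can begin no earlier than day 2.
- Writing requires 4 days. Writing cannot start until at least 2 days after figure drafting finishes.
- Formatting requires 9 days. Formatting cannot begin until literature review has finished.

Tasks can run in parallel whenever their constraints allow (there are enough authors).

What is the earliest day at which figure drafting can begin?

13

Literature review waits on its own release at day 2, so it starts at day 2 and finishes at 2 + 3 = day 5.
Analysis waits on literature review (finishes day 5), so it starts at day 5 and finishes at 5 + 8 = day 13.
Figure drafting waits on analysis (finishes day 13); literature review (finishes day 5). The latest of these is day 13, which is the earliest figure drafting can start.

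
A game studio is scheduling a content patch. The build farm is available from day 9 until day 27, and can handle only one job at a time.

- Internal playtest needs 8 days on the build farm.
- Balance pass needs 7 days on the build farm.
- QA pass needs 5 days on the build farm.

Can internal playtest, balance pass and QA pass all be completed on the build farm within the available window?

No

The build farm window is 27 − 9 = 18 days.
Running back to back, the jobs need 8 + 7 + 5 = 20 days on the build farm.
Since 20 > 18, they cannot all fit.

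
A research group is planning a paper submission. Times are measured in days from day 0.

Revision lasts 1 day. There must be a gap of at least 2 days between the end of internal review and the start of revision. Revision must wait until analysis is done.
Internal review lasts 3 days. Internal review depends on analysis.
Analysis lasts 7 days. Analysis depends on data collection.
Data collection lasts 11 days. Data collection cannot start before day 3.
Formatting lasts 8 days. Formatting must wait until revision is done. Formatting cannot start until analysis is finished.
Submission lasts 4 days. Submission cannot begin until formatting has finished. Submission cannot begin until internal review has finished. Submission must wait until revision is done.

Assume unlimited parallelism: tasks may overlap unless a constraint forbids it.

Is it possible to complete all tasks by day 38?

Data collection cannot begin until its own release at day 3. It runs from day 3 to 3 + 11 = day 14.
Analysis cannot begin until data collection (finishes day 14). It runs from day 14 to 14 + 7 = day 21.
Internal review cannot begin until analysis (finishes day 21). It runs from day 21 to 21 + 3 = day 24.
Revision has to wait for internal review (finishes day 24, plus 2-day gap → day 26); analysis (finishes day 21). The latest of these is day 26, so revision runs day 26 to 26 + 1 = day 27.
Formatting has to wait for revision (finishes day 27); analysis (finishes day 21). The latest of these is day 27, so formatting runs day 27 to 27 + 8 = day 35.
Submission cannot start until formatting (finishes day 35); internal review (finishes day 24); revision (finishes day 27). The controlling bound is day 35, so submission finishes at 35 + 4 = day 39.
The earliest everything can be done is day 39, which is after the deadline of 38, so it is not possible.

No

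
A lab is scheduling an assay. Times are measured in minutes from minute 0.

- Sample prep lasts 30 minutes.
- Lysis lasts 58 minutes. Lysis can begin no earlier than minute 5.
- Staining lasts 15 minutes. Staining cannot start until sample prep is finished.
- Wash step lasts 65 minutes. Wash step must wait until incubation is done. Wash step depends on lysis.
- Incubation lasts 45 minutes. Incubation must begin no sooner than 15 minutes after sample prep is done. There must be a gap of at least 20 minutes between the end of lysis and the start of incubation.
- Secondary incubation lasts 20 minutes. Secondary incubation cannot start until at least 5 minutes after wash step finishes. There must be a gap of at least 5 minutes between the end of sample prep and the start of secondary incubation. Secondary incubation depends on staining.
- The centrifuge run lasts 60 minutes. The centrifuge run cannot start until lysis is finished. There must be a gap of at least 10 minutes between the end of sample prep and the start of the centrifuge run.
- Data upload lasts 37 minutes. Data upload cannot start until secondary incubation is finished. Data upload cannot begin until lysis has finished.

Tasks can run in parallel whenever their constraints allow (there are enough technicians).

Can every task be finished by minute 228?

Lysis waits on its own release at minute 5, so it starts at minute 5 and finishes at 5 + 58 = minute 63.
Sample prep has no prerequisites, so it starts at minute 0 and finishes at minute 30.
Staining waits on sample prep (finishes minute 30), so it starts at minute 30 and finishes at 30 + 15 = minute 45.
The centrifuge run cannot start until lysis (finishes minute 63); sample prep (finishes minute 30, plus 10-minute gap → minute 40). The controlling bound is minute 63, so the centrifuge run finishes at 63 + 60 = minute 123.
Incubation needs all of sample prep (finishes minute 30, plus 15-minute gap → minute 45); lysis (finishes minute 63, plus 20-minute gap → minute 83). That puts its earliest start at minute 83; it finishes at 83 + 45 = minute 128.
Wash step cannot start until incubation (finishes minute 128); lysis (finishes minute 63). The controlling bound is minute 128, so wash step finishes at 128 + 65 = minute 193.
Secondary incubation cannot start until wash step (finishes minute 193, plus 5-minute gap → minute 198); sample prep (finishes minute 30, plus 5-minute gap → minute 35); staining (finishes minute 45). The controlling bound is minute 198, so secondary incubation finishes at 198 + 20 = minute 218.
For data upload: secondary incubation (finishes minute 218); lysis (finishes minute 63). Taking the maximum gives a start of minute 218, and it finishes at 218 + 37 = minute 255.
The earliest everything can be done is minute 255, which is after the deadline of 228, so it is not possible.

No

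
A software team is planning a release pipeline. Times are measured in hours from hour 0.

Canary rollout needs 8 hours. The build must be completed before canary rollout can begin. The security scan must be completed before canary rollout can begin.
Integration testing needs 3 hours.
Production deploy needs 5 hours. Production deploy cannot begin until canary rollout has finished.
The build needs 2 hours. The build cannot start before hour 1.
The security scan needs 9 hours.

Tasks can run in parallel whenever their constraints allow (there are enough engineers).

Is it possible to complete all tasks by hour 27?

Yes

The security scan has no prerequisites, so it starts at hour 0 and finishes at hour 9.
Integration testing can start immediately at hour 0; it finishes at hour 3.
After its own release at hour 1, the build can start at hour 1 and finishes at hour 3.
Canary rollout has to wait for the build (finishes hour 3); the security scan (finishes hour 9). The latest of these is hour 9, so canary rollout runs hour 9 to 9 + 8 = hour 17.
Production deploy cannot begin until canary rollout (finishes hour 17). It runs from hour 17 to 17 + 5 = hour 22.
Every task is finished by hour 22, which is no later than the deadline of 27, so the schedule is feasible.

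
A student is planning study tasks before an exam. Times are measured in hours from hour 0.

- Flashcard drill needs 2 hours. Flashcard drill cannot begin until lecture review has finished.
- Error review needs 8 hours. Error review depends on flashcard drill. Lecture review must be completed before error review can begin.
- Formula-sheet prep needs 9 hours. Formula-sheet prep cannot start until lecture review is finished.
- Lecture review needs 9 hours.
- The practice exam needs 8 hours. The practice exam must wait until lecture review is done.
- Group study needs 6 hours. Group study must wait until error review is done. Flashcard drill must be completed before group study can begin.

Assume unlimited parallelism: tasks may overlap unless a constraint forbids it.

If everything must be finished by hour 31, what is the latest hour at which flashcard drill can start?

Nothing follows group study; the deadline of hour 31 is its only limit. It must start by 31 − 6 = hour 25.
Since group study (must start by hour 25) depends on it, error review must finish by hour 25. Backing off its 8-hour duration gives a latest start of hour 17.
Flashcard drill must finish in time for error review (must start by hour 17); group study (must start by hour 25). The tightest is hour 17, so flashcard drill must start by 17 − 2 = hour 15.

15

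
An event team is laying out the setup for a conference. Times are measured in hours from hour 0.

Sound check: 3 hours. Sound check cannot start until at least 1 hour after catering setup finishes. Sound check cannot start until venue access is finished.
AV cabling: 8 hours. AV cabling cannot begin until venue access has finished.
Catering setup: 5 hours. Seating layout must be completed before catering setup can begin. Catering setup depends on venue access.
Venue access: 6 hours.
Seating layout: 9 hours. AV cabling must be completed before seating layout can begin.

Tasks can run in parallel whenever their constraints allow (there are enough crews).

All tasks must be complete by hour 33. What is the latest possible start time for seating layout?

To finish by hour 33, sound check (duration 3) must start no later than hour 30.
Catering setup feeds into sound check (must start by hour 30, minus 1-hour gap → hour 29); so catering setup must finish by hour 29 and therefore start by hour 24.
Seating layout has to be done before catering setup (must start by hour 24). That means finishing by hour 24, i.e. starting by 24 − 9 = hour 15.

15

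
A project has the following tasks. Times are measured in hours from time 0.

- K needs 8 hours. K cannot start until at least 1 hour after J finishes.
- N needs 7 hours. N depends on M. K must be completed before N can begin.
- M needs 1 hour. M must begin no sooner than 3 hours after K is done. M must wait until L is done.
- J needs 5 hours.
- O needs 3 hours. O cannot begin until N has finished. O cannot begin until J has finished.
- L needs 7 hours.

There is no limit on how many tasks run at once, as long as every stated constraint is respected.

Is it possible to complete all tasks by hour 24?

No

L has no prerequisites, so it starts at hour 0 and finishes at hour 7.
Nothing blocks J, so it runs from hour 0 to hour 5.
K cannot begin until J (finishes hour 5, plus 1-hour gap → hour 6). It runs from hour 6 to 6 + 8 = hour 14.
For M: K (finishes hour 14, plus 3-hour gap → hour 17); L (finishes hour 7). Taking the maximum gives a start of hour 17, and it finishes at 17 + 1 = hour 18.
N cannot start until M (finishes hour 18); K (finishes hour 14). The controlling bound is hour 18, so N finishes at 18 + 7 = hour 25.
For O: N (finishes hour 25); J (finishes hour 5). Taking the maximum gives a start of hour 25, and it finishes at 25 + 3 = hour 28.
The earliest everything can be done is hour 28, which is after the deadline of 24, so it is not possible.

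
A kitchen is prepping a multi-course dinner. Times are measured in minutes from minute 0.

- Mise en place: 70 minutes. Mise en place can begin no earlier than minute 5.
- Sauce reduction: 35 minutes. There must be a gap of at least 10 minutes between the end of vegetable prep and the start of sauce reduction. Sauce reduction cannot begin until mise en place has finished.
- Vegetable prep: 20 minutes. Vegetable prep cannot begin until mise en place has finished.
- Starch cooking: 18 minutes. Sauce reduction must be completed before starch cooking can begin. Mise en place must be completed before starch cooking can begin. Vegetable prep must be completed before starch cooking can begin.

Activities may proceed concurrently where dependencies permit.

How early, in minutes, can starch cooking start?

140

Mise en place waits on its own release at minute 5, so it starts at minute 5 and finishes at 5 + 70 = minute 75.
Vegetable prep cannot begin until mise en place (finishes minute 75). It runs from minute 75 to 75 + 20 = minute 95.
For sauce reduction: vegetable prep (finishes minute 95, plus 10-minute gap → minute 105); mise en place (finishes minute 75). Taking the maximum gives a start of minute 105, and it finishes at 105 + 35 = minute 140.
Starch cooking waits on sauce reduction (finishes minute 140); mise en place (finishes minute 75); vegetable prep (finishes minute 95). The latest of these is minute 140, which is the earliest starch cooking can start.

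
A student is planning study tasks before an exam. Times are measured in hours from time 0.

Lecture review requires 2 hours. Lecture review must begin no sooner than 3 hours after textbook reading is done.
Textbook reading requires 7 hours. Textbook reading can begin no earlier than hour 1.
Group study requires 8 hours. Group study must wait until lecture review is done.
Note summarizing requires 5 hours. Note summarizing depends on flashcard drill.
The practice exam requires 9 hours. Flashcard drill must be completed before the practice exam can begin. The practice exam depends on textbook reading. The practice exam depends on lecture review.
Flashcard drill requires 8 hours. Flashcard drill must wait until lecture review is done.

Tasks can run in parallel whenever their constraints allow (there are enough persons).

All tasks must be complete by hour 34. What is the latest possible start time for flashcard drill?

To finish by hour 34, the practice exam (duration 9) must start no later than hour 25.
Note summarizing has no dependents, so it just needs to finish by hour 34. Starting by 34 − 5 = hour 29 achieves that.
Flashcard drill has several dependents: the practice exam (must start by hour 25); note summarizing (must start by hour 29). The earliest of those limits is hour 25, so flashcard drill must start by 25 − 8 = hour 17.

17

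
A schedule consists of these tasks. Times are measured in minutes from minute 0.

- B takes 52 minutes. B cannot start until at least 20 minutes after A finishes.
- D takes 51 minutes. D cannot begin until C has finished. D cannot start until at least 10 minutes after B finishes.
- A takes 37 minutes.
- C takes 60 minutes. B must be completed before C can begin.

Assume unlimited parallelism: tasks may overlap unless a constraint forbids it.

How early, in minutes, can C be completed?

169

A has no prerequisites, so it starts at minute 0 and finishes at minute 37.
After A (finishes minute 37, plus 20-minute gap → minute 57), B can start at minute 57 and finishes at minute 109.
After B (finishes minute 109), C can start at minute 109 and finishes at minute 169.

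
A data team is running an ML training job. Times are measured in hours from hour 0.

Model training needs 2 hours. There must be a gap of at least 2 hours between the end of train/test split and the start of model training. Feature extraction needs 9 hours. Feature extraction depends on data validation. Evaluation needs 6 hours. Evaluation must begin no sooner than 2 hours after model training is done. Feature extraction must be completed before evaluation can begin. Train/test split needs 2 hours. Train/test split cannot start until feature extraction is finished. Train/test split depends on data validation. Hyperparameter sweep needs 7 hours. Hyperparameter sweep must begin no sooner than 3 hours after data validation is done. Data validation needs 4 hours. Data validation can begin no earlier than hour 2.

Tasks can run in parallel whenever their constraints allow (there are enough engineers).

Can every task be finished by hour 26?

No

Data validation cannot begin until its own release at hour 2. It runs from hour 2 to 2 + 4 = hour 6.
Hyperparameter sweep waits on data validation (finishes hour 6, plus 3-hour gap → hour 9), so it starts at hour 9 and finishes at 9 + 7 = hour 16.
After data validation (finishes hour 6), feature extraction can start at hour 6 and finishes at hour 15.
Train/test split needs all of feature extraction (finishes hour 15); data validation (finishes hour 6). That puts its earliest start at hour 15; it finishes at 15 + 2 = hour 17.
After train/test split (finishes hour 17, plus 2-hour gap → hour 19), model training can start at hour 19 and finishes at hour 21.
Evaluation cannot start until model training (finishes hour 21, plus 2-hour gap → hour 23); feature extraction (finishes hour 15). The controlling bound is hour 23, so evaluation finishes at 23 + 6 = hour 29.
The earliest everything can be done is hour 29, which is after the deadline of 26, so it is not possible.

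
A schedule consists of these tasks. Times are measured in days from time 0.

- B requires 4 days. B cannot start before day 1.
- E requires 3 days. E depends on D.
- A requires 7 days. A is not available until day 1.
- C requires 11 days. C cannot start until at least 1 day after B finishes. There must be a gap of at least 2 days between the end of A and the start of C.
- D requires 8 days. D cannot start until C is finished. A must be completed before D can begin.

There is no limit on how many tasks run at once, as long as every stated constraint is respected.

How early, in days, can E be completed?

After its own release at day 1, B can start at day 1 and finishes at day 5.
A waits on its own release at day 1, so it starts at day 1 and finishes at 1 + 7 = day 8.
For C: B (finishes day 5, plus 1-day gap → day 6); A (finishes day 8, plus 2-day gap → day 10). Taking the maximum gives a start of day 10, and it finishes at 10 + 11 = day 21.
D cannot start until C (finishes day 21); A (finishes day 8). The controlling bound is day 21, so D finishes at 21 + 8 = day 29.
E waits on D (finishes day 29), so it starts at day 29 and finishes at 29 + 3 = day 32.

32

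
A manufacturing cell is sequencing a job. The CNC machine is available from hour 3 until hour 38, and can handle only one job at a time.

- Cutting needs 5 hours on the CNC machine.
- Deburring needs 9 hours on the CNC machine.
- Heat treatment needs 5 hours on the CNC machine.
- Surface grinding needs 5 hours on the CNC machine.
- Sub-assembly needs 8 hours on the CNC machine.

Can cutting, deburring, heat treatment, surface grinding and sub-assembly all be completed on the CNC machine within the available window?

The CNC machine window is 38 − 3 = 35 hours.
Running back to back, the jobs need 5 + 9 + 5 + 5 + 8 = 32 hours on the CNC machine.
Since 32 ≤ 35, they fit within the window.

Yes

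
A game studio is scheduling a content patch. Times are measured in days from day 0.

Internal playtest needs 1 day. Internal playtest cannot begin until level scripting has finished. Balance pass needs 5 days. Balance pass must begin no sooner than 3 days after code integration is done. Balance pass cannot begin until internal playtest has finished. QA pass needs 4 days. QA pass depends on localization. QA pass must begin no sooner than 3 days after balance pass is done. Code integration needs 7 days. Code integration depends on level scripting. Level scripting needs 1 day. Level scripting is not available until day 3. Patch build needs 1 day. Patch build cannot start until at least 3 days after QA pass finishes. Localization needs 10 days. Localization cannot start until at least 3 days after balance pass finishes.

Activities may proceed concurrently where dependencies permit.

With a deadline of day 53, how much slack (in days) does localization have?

After its own release at day 3, level scripting can start at day 3 and finishes at day 4.
Internal playtest cannot begin until level scripting (finishes day 4). It runs from day 4 to 4 + 1 = day 5.
Code integration waits on level scripting (finishes day 4), so it starts at day 4 and finishes at 4 + 7 = day 11.
Balance pass has to wait for code integration (finishes day 11, plus 3-day gap → day 14); internal playtest (finishes day 5). The latest of these is day 14, so balance pass runs day 14 to 14 + 5 = day 19.
Localization waits on balance pass (finishes day 19, plus 3-day gap → day 22), so it starts at day 22 and finishes at 22 + 10 = day 32.

Working backward from the deadline:
Patch build has no dependents, so it just needs to finish by day 53. Starting by 53 − 1 = day 52 achieves that.
Since patch build (must start by day 52, minus 3-day gap → day 49) depends on it, QA pass must finish by day 49. Backing off its 4-day duration gives a latest start of day 45.
Localization has to be done before QA pass (must start by day 45). That means finishing by day 45, i.e. starting by 45 − 10 = day 35.
So localization can start as early as day 22 and as late as day 35, giving 35 − 22 = 13 days of slack.

13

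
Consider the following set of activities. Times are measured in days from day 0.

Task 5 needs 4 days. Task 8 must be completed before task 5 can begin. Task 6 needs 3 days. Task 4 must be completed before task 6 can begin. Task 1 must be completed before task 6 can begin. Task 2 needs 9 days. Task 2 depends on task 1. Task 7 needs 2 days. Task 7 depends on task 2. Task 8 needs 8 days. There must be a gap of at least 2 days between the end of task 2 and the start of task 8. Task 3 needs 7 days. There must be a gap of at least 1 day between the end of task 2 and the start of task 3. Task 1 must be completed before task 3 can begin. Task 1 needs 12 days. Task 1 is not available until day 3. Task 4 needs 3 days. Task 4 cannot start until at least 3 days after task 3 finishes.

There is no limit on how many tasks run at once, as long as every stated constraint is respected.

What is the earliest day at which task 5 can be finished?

38

After its own release at day 3, task 1 can start at day 3 and finishes at day 15.
Task 2 waits on task 1 (finishes day 15), so it starts at day 15 and finishes at 15 + 9 = day 24.
Task 8 cannot begin until task 2 (finishes day 24, plus 2-day gap → day 26). It runs from day 26 to 26 + 8 = day 34.
Task 5 waits on task 8 (finishes day 34), so it starts at day 34 and finishes at 34 + 4 = day 38.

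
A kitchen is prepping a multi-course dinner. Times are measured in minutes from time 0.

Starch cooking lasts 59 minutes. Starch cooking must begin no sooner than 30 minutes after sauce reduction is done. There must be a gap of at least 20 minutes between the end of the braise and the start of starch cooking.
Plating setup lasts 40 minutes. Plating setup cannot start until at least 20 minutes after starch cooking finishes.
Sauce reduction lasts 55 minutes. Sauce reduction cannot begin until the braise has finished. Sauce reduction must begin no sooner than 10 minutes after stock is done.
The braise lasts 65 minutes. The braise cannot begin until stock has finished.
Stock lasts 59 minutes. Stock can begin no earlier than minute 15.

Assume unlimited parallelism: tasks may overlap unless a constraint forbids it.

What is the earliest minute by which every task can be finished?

After its own release at minute 15, stock can start at minute 15 and finishes at minute 74.
The braise cannot begin until stock (finishes minute 74). It runs from minute 74 to 74 + 65 = minute 139.
Sauce reduction cannot start until the braise (finishes minute 139); stock (finishes minute 74, plus 10-minute gap → minute 84). The controlling bound is minute 139, so sauce reduction finishes at 139 + 55 = minute 194.
Starch cooking has to wait for sauce reduction (finishes minute 194, plus 30-minute gap → minute 224); the braise (finishes minute 139, plus 20-minute gap → minute 159). The latest of these is minute 224, so starch cooking runs minute 224 to 224 + 59 = minute 283.
Plating setup cannot begin until starch cooking (finishes minute 283, plus 20-minute gap → minute 303). It runs from minute 303 to 303 + 40 = minute 343.
All tasks are finished once the last one completes. Finish times: Stock at 74, The braise at 139, Sauce reduction at 194, Starch cooking at 283, Plating setup at 343. The latest is minute 343.

343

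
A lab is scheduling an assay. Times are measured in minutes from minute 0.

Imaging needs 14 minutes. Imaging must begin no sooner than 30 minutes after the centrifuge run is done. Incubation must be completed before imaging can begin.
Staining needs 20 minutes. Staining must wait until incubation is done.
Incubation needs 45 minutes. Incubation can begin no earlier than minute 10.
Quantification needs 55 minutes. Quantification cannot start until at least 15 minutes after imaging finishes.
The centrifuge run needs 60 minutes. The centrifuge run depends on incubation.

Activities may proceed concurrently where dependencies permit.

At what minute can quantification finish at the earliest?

Incubation cannot begin until its own release at minute 10. It runs from minute 10 to 10 + 45 = minute 55.
The centrifuge run cannot begin until incubation (finishes minute 55). It runs from minute 55 to 55 + 60 = minute 115.
Imaging has to wait for the centrifuge run (finishes minute 115, plus 30-minute gap → minute 145); incubation (finishes minute 55). The latest of these is minute 145, so imaging runs minute 145 to 145 + 14 = minute 159.
Quantification waits on imaging (finishes minute 159, plus 15-minute gap → minute 174), so it starts at minute 174 and finishes at 174 + 55 = minute 229.

229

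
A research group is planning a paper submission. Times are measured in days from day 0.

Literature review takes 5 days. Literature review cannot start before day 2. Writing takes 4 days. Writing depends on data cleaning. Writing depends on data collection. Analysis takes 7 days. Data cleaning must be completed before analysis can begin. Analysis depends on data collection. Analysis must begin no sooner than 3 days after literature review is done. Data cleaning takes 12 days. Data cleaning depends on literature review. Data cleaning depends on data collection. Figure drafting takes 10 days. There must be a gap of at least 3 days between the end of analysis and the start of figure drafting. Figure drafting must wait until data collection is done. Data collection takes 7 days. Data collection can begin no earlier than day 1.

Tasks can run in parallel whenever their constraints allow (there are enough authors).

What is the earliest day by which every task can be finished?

After its own release at day 1, data collection can start at day 1 and finishes at day 8.
Literature review waits on its own release at day 2, so it starts at day 2 and finishes at 2 + 5 = day 7.
Data cleaning cannot start until literature review (finishes day 7); data collection (finishes day 8). The controlling bound is day 8, so data cleaning finishes at 8 + 12 = day 20.
Writing cannot start until data cleaning (finishes day 20); data collection (finishes day 8). The controlling bound is day 20, so writing finishes at 20 + 4 = day 24.
Analysis cannot start until data cleaning (finishes day 20); data collection (finishes day 8); literature review (finishes day 7, plus 3-day gap → day 10). The controlling bound is day 20, so analysis finishes at 20 + 7 = day 27.
For figure drafting: analysis (finishes day 27, plus 3-day gap → day 30); data collection (finishes day 8). Taking the maximum gives a start of day 30, and it finishes at 30 + 10 = day 40.
All tasks are finished once the last one completes. Finish times: Literature review at 7, Data collection at 8, Data cleaning at 20, Analysis at 27, Figure drafting at 40, Writing at 24. The latest is day 40.

40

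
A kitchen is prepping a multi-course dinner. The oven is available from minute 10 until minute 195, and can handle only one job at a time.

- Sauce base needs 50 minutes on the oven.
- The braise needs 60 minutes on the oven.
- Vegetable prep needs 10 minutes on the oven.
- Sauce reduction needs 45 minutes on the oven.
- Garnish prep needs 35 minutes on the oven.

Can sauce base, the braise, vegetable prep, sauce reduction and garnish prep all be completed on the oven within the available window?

The oven window is 195 − 10 = 185 minutes.
Running back to back, the jobs need 50 + 60 + 10 + 45 + 35 = 200 minutes on the oven.
Since 200 > 185, they cannot all fit.

No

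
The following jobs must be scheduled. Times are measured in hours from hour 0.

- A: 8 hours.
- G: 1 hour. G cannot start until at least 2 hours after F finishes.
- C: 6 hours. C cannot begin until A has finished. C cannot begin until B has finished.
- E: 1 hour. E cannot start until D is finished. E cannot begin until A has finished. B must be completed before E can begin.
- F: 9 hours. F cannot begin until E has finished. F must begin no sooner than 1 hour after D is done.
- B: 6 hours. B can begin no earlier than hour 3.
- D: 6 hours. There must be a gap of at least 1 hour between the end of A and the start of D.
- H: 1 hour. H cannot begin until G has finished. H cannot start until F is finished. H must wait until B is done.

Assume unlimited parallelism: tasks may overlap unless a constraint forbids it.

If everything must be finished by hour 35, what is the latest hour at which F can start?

22

H has no dependents, so it just needs to finish by hour 35. Starting by 35 − 1 = hour 34 achieves that.
G has to be done before H (must start by hour 34). That means finishing by hour 34, i.e. starting by 34 − 1 = hour 33.
For F: G (must start by hour 33, minus 2-hour gap → hour 31); H (must start by hour 34). The most restrictive is hour 31; with a 9-hour duration, F must start by hour 22.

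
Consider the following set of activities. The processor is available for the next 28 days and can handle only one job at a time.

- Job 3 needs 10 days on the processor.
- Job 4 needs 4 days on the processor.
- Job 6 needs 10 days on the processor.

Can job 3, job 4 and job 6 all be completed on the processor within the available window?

Yes

Running back to back, the jobs need 10 + 4 + 10 = 24 days on the processor.
Since 24 ≤ 28, they fit within the window.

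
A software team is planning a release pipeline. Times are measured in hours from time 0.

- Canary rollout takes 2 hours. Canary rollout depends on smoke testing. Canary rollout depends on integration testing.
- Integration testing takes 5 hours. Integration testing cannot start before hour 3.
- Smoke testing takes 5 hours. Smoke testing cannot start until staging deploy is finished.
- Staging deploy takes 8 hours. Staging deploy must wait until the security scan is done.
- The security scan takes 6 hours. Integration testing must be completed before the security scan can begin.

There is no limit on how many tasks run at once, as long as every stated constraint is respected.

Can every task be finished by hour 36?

After its own release at hour 3, integration testing can start at hour 3 and finishes at hour 8.
The security scan waits on integration testing (finishes hour 8), so it starts at hour 8 and finishes at 8 + 6 = hour 14.
Staging deploy waits on the security scan (finishes hour 14), so it starts at hour 14 and finishes at 14 + 8 = hour 22.
Smoke testing cannot begin until staging deploy (finishes hour 22). It runs from hour 22 to 22 + 5 = hour 27.
Canary rollout needs all of smoke testing (finishes hour 27); integration testing (finishes hour 8). That puts its earliest start at hour 27; it finishes at 27 + 2 = hour 29.
Every task is finished by hour 29, which is no later than the deadline of 36, so the schedule is feasible.

Yes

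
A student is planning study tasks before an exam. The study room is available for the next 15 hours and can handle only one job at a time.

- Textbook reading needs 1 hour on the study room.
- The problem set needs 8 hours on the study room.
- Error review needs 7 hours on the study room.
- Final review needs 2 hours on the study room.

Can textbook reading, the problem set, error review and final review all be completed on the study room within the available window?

Running back to back, the jobs need 1 + 8 + 7 + 2 = 18 hours on the study room.
Since 18 > 15, they cannot all fit.

No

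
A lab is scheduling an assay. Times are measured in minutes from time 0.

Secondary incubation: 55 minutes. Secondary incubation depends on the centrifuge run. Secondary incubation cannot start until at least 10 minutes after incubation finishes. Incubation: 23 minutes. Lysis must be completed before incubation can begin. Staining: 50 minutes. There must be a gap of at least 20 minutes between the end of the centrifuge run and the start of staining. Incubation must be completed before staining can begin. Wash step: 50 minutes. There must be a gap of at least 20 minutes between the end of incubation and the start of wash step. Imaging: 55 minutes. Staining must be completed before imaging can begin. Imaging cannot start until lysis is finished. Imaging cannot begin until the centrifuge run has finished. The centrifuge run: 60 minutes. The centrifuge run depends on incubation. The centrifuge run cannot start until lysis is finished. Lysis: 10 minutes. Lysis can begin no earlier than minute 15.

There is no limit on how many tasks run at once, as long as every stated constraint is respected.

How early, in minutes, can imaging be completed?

Lysis cannot begin until its own release at minute 15. It runs from minute 15 to 15 + 10 = minute 25.
Incubation cannot begin until lysis (finishes minute 25). It runs from minute 25 to 25 + 23 = minute 48.
For the centrifuge run: incubation (finishes minute 48); lysis (finishes minute 25). Taking the maximum gives a start of minute 48, and it finishes at 48 + 60 = minute 108.
For staining: the centrifuge run (finishes minute 108, plus 20-minute gap → minute 128); incubation (finishes minute 48). Taking the maximum gives a start of minute 128, and it finishes at 128 + 50 = minute 178.
Imaging has to wait for staining (finishes minute 178); lysis (finishes minute 25); the centrifuge run (finishes minute 108). The latest of these is minute 178, so imaging runs minute 178 to 178 + 55 = minute 233.

233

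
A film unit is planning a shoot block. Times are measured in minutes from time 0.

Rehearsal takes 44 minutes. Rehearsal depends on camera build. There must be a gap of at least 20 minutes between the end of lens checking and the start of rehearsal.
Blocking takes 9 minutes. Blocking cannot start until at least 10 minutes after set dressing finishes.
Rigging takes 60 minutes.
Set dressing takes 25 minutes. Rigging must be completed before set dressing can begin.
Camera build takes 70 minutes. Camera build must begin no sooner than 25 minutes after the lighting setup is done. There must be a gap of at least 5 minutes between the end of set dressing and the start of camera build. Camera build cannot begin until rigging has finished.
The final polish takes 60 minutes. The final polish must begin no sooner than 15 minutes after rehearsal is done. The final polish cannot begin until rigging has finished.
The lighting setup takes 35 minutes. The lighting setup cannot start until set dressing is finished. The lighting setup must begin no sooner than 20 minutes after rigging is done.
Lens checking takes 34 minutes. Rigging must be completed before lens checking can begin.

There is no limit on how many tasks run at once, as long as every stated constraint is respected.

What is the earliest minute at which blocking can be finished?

Rigging has no prerequisites, so it starts at minute 0 and finishes at minute 60.
Set dressing waits on rigging (finishes minute 60), so it starts at minute 60 and finishes at 60 + 25 = minute 85.
Blocking cannot begin until set dressing (finishes minute 85, plus 10-minute gap → minute 95). It runs from minute 95 to 95 + 9 = minute 104.

104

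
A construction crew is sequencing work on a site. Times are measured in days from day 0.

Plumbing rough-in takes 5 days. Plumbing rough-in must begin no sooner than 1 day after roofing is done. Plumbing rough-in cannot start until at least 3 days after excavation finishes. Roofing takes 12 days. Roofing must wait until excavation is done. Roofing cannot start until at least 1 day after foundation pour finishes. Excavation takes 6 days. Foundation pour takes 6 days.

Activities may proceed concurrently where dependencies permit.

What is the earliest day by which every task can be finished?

Nothing blocks foundation pour, so it runs from day 0 to day 6.
Excavation has no prerequisites, so it starts at day 0 and finishes at day 6.
Roofing needs all of excavation (finishes day 6); foundation pour (finishes day 6, plus 1-day gap → day 7). That puts its earliest start at day 7; it finishes at 7 + 12 = day 19.
Plumbing rough-in needs all of roofing (finishes day 19, plus 1-day gap → day 20); excavation (finishes day 6, plus 3-day gap → day 9). That puts its earliest start at day 20; it finishes at 20 + 5 = day 25.
All tasks are finished once the last one completes. Finish times: Excavation at 6, Foundation pour at 6, Roofing at 19, Plumbing rough-in at 25. The latest is day 25.

25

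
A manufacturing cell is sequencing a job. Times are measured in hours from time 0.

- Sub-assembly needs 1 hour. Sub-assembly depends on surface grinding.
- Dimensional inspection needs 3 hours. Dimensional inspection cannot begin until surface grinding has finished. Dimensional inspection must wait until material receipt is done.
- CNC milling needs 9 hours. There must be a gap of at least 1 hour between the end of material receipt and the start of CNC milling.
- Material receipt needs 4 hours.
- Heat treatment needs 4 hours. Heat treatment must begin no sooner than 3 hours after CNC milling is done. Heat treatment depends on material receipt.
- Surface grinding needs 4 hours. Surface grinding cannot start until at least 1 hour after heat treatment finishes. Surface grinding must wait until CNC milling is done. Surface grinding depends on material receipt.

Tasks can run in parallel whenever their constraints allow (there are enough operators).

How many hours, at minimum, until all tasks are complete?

Nothing blocks material receipt, so it runs from hour 0 to hour 4.
After material receipt (finishes hour 4, plus 1-hour gap → hour 5), CNC milling can start at hour 5 and finishes at hour 14.
Heat treatment has to wait for CNC milling (finishes hour 14, plus 3-hour gap → hour 17); material receipt (finishes hour 4). The latest of these is hour 17, so heat treatment runs hour 17 to 17 + 4 = hour 21.
For surface grinding: heat treatment (finishes hour 21, plus 1-hour gap → hour 22); CNC milling (finishes hour 14); material receipt (finishes hour 4). Taking the maximum gives a start of hour 22, and it finishes at 22 + 4 = hour 26.
Sub-assembly cannot begin until surface grinding (finishes hour 26). It runs from hour 26 to 26 + 1 = hour 27.
Dimensional inspection needs all of surface grinding (finishes hour 26); material receipt (finishes hour 4). That puts its earliest start at hour 26; it finishes at 26 + 3 = hour 29.
All tasks are finished once the last one completes. Finish times: Material receipt at 4, CNC milling at 14, Heat treatment at 21, Surface grinding at 26, Dimensional inspection at 29, Sub-assembly at 27. The latest is hour 29.

29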